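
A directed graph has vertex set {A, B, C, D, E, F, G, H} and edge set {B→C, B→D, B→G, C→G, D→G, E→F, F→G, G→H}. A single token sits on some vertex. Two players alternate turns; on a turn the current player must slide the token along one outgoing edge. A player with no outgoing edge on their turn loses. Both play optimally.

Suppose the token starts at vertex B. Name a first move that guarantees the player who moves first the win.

Positions with no move are L. A position that does have a move is losing for the player to move precisely when every available move leads to a winning position for the opponent. Fill in the labels:
Every edge goes from a vertex to one that appears earlier in the order A, H, G, F, D, C, B, E, so processing vertices in that order labels each vertex after all of its successors.
A: no outgoing edge → L
H: no outgoing edge → L
G: reaches L-position H → W
F: only reaches G(W), which is W → L
D: only reaches G(W), which is W → L
C: only reaches G(W), which is W → L
B: reaches L-position C → W
E: reaches L-position F → W
From B, the L positions reachable in one move are: C, D. Any move reaching one of these is winning.

Move to C.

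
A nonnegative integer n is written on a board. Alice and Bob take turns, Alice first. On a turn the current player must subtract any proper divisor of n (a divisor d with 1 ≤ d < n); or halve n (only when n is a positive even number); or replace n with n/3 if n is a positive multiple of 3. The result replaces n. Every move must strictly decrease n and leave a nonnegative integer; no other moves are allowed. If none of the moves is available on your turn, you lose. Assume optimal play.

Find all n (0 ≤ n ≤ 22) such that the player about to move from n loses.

Work bottom-up. With no move the player to move loses. Otherwise the position is W if at least one move leads to an L position for the opponent, and L if every move leads to a W.
n=0: no move → L
n=1: no move → L
n=2: W (go to 1, an L position)
n=3: W (go to 1, an L position)
n=4: L (options 2(W), 3(W) are all W)
n=5: W (go to 4, an L position)
n=6: W (go to 4, an L position)
n=7: L (sole option 6(W) is W)
n=8: W (go to 4, an L position)
n=9: L (options 3(W), 6(W), 8(W) are all W)
n=10: W (go to 9, an L position)
n=11: L (sole option 10(W) is W)
n=12: W (go to 4, an L position)
n=13: L (sole option 12(W) is W)
n=14: W (go to 7, an L position)
n=15: L (options 5(W), 10(W), 12(W), 14(W) are all W)
n=16: W (go to 15, an L position)
n=17: L (sole option 16(W) is W)
n=18: W (go to 9, an L position)
n=19: L (sole option 18(W) is W)
n=20: W (go to 15, an L position)
n=21: W (go to 7, an L position)
n=22: W (go to 11, an L position)
Reading off the rows marked L gives the requested list; there are 10 such values of n.

0, 1, 4, 7, 9, 11, 13, 15, 17, 19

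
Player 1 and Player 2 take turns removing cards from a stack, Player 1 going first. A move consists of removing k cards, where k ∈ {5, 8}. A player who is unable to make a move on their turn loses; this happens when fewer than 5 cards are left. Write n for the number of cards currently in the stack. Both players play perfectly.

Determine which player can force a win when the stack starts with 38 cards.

Use the standard recursion: the mover loses at a terminal position; elsewhere, the mover wins exactly when some move hands the opponent an L position.
n=0: no move → L
n=1: no move → L
n=2: no move → L
n=3: no move → L
n=4: no move → L
n=5: W (go to 0, an L position)
n=6: W (go to 1, an L position)
n=7: W (go to 2, an L position)
n=8: W (go to 3, an L position)
n=9: W (go to 4, an L position)
n=10: W (go to 2, an L position)
n=11: W (go to 3, an L position)
n=12: W (go to 4, an L position)
n=13: L (options 8(W), 5(W) are all W)
n=14: L (options 9(W), 6(W) are all W)
n=15: L (options 10(W), 7(W) are all W)
n=16: L (options 11(W), 8(W) are all W)
n=17: L (options 12(W), 9(W) are all W)
n=18: W (go to 13, an L position)
n=19: W (go to 14, an L position)
n=20: W (go to 15, an L position)
n=21: W (go to 16, an L position)
n=22: W (go to 17, an L position)
n=23: W (go to 15, an L position)
n=24: W (go to 16, an L position)
n=25: W (go to 17, an L position)
n=26: L (options 21(W), 18(W) are all W)
n=27: L (options 22(W), 19(W) are all W)
n=28: L (options 23(W), 20(W) are all W)
n=29: L (options 24(W), 21(W) are all W)
n=30: L (options 25(W), 22(W) are all W)
n=31: W (go to 26, an L position)
n=32: W (go to 27, an L position)
n=33: W (go to 28, an L position)
n=34: W (go to 29, an L position)
n=35: W (go to 30, an L position)
n=36: W (go to 28, an L position)
n=37: W (go to 29, an L position)
n=38: W (go to 30, an L position)
The starting position 38 is W: Player 1 should remove 8, leaving 30, handing over an L position.

Player 1 wins.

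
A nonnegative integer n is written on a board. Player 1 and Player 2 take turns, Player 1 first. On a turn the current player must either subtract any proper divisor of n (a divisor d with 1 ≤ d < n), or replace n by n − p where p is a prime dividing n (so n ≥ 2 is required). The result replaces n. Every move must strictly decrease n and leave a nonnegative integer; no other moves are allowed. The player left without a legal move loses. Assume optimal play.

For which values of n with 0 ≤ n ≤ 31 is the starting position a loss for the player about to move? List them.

Use the standard recursion: the mover loses at a terminal position; elsewhere, the mover wins exactly when some move hands the opponent an L position.
n=0: no move → L
n=1: no move → L
n=2: can move to 0, which is L ⇒ W
n=3: can move to 0, which is L ⇒ W
n=4: moves to 2(W), 3(W); every one is W ⇒ L
n=5: can move to 0, which is L ⇒ W
n=6: can move to 4, which is L ⇒ W
n=7: can move to 0, which is L ⇒ W
n=8: can move to 4, which is L ⇒ W
n=9: moves to 6(W), 8(W); every one is W ⇒ L
n=10: can move to 9, which is L ⇒ W
n=11: can move to 0, which is L ⇒ W
n=12: can move to 9, which is L ⇒ W
n=13: can move to 0, which is L ⇒ W
n=14: moves to 7(W), 12(W), 13(W); every one is W ⇒ L
n=15: can move to 14, which is L ⇒ W
n=16: can move to 14, which is L ⇒ W
n=17: can move to 0, which is L ⇒ W
n=18: can move to 9, which is L ⇒ W
n=19: can move to 0, which is L ⇒ W
n=20: moves to 10(W), 15(W), 16(W), 18(W), 19(W); every one is W ⇒ L
n=21: can move to 14, which is L ⇒ W
n=22: can move to 20, which is L ⇒ W
n=23: can move to 0, which is L ⇒ W
n=24: can move to 20, which is L ⇒ W
n=25: can move to 20, which is L ⇒ W
n=26: moves to 13(W), 24(W), 25(W); every one is W ⇒ L
n=27: can move to 26, which is L ⇒ W
n=28: can move to 14, which is L ⇒ W
n=29: can move to 0, which is L ⇒ W
n=30: can move to 20, which is L ⇒ W
n=31: can move to 0, which is L ⇒ W
The losing starting values of n are exactly the entries labelled L in this table (7 of them).

0, 1, 4, 9, 14, 20, 26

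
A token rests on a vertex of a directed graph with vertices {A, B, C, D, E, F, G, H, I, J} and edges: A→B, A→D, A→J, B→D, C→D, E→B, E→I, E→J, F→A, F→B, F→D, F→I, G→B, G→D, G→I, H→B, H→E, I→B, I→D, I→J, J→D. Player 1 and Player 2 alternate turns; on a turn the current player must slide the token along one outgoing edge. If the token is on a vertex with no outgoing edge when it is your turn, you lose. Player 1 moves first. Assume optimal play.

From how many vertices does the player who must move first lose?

2

Positions with no move are L. A position that does have a move is losing for the player to move precisely when every available move leads to a winning position for the opponent. Fill in the labels:
Every edge goes from a vertex to one that appears earlier in the order D, B, J, I, E, A, C, H, G, F, so processing vertices in that order labels each vertex after all of its successors.
D: no outgoing edge → L
B: reaches L-position D → W
J: reaches L-position D → W
I: reaches L-position D → W
E: only reaches I(W), J(W), B(W), all W → L
A: reaches L-position D → W
C: reaches L-position D → W
H: reaches L-position E → W
G: reaches L-position D → W
F: reaches L-position D → W
The L vertices are D, E; that is 2 in all.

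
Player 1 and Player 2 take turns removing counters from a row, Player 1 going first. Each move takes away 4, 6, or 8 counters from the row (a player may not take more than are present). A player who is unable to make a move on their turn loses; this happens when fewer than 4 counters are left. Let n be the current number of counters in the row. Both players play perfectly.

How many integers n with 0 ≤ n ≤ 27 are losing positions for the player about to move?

12

Positions with no move are L. A position that does have a move is losing for the player to move precisely when every available move leads to a winning position for the opponent. Fill in the labels:
n=0: no move → L
n=1: no move → L
n=2: no move → L
n=3: no move → L
n=4: W (go to 0, an L position)
n=5: W (go to 1, an L position)
n=6: W (go to 2, an L position)
n=7: W (go to 3, an L position)
n=8: W (go to 2, an L position)
n=9: W (go to 3, an L position)
n=10: W (go to 2, an L position)
n=11: W (go to 3, an L position)
n=12: L (options 8(W), 6(W), 4(W) are all W)
n=13: L (options 9(W), 7(W), 5(W) are all W)
n=14: L (options 10(W), 8(W), 6(W) are all W)
n=15: L (options 11(W), 9(W), 7(W) are all W)
n=16: W (go to 12, an L position)
n=17: W (go to 13, an L position)
n=18: W (go to 14, an L position)
n=19: W (go to 15, an L position)
n=20: W (go to 14, an L position)
n=21: W (go to 15, an L position)
n=22: W (go to 14, an L position)
n=23: W (go to 15, an L position)
n=24: L (options 20(W), 18(W), 16(W) are all W)
n=25: L (options 21(W), 19(W), 17(W) are all W)
n=26: L (options 22(W), 20(W), 18(W) are all W)
n=27: L (options 23(W), 21(W), 19(W) are all W)
L entries with 0 ≤ n ≤ 27: n = 0, 1, 2, 3, 12, 13, 14, 15, 24, 25, 26, 27; that makes 12.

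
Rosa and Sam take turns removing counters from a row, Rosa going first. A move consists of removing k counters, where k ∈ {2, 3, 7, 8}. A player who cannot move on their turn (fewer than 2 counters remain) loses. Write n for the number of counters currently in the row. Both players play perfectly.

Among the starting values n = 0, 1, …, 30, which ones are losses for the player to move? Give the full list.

0, 1, 5, 6, 10, 11, 15, 16, 20, 21, 25, 26, 30

Classify positions by backward induction: terminal positions (no move available) are L. From any other position, the mover wins iff some move reaches an L.
n=0: no move → L
n=1: no move → L
n=2: →0(L), so W
n=3: →1(L), so W
n=4: →1(L), so W
n=5: →3(W), 2(W) — all W, so L
n=6: →4(W), 3(W) — all W, so L
n=7: →5(L), so W
n=8: →6(L), so W
n=9: →6(L), so W
n=10: →8(W), 7(W), 3(W), 2(W) — all W, so L
n=11: →9(W), 8(W), 4(W), 3(W) — all W, so L
n=12: →10(L), so W
n=13: →11(L), so W
n=14: →11(L), so W
n=15: →13(W), 12(W), 8(W), 7(W) — all W, so L
n=16: →14(W), 13(W), 9(W), 8(W) — all W, so L
n=17: →15(L), so W
n=18: →16(L), so W
n=19: →16(L), so W
n=20: →18(W), 17(W), 13(W), 12(W) — all W, so L
n=21: →19(W), 18(W), 14(W), 13(W) — all W, so L
n=22: →20(L), so W
n=23: →21(L), so W
n=24: →21(L), so W
n=25: →23(W), 22(W), 18(W), 17(W) — all W, so L
n=26: →24(W), 23(W), 19(W), 18(W) — all W, so L
n=27: →25(L), so W
n=28: →26(L), so W
n=29: →26(L), so W
n=30: →28(W), 27(W), 23(W), 22(W) — all W, so L
Reading off the rows marked L gives the requested list; there are 13 such values of n.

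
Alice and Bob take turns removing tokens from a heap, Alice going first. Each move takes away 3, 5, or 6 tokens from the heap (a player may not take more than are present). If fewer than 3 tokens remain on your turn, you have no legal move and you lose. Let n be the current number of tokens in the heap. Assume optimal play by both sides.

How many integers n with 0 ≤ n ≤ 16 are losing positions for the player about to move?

Work bottom-up. With no move the player to move loses. Otherwise the position is W if at least one move leads to an L position for the opponent, and L if every move leads to a W.
n=0: no move → L
n=1: no move → L
n=2: no move → L
n=3: can move to 0, which is L ⇒ W
n=4: can move to 1, which is L ⇒ W
n=5: can move to 2, which is L ⇒ W
n=6: can move to 1, which is L ⇒ W
n=7: can move to 2, which is L ⇒ W
n=8: can move to 2, which is L ⇒ W
n=9: moves to 6(W), 4(W), 3(W); every one is W ⇒ L
n=10: moves to 7(W), 5(W), 4(W); every one is W ⇒ L
n=11: moves to 8(W), 6(W), 5(W); every one is W ⇒ L
n=12: can move to 9, which is L ⇒ W
n=13: can move to 10, which is L ⇒ W
n=14: can move to 11, which is L ⇒ W
n=15: can move to 10, which is L ⇒ W
n=16: can move to 11, which is L ⇒ W
L entries with 0 ≤ n ≤ 16: n = 0, 1, 2, 9, 10, 11; that makes 6.

6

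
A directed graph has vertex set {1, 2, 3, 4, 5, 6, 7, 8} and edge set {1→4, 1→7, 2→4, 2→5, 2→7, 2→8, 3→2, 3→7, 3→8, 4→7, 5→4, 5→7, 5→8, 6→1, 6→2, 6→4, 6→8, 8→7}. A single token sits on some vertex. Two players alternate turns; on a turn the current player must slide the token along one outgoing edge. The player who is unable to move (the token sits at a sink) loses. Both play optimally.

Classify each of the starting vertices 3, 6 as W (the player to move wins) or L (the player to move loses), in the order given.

Classify positions by backward induction: terminal positions (no move available) are L. From any other position, the mover wins iff some move reaches an L.
Every edge goes from a vertex to one that appears earlier in the order 7, 4, 1, 8, 5, 2, 6, 3, so processing vertices in that order labels each vertex after all of its successors.
7: no outgoing edge → L
4: →7(L), so W
1: →7(L), so W
8: →7(L), so W
5: →7(L), so W
2: →7(L), so W
6: →2(W), 8(W), 1(W), 4(W) — all W, so L
3: →7(L), so W

3: W, 6: L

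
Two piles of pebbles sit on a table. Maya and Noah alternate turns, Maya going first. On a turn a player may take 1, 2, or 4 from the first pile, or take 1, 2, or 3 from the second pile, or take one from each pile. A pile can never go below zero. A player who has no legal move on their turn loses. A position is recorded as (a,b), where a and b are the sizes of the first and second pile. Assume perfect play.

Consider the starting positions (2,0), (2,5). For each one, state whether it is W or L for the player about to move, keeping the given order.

Classify positions by backward induction: terminal positions (no move available) are L. From any other position, the mover wins iff some move reaches an L.
No move ever increases a pile, so every position that can arise here has a ≤ 2 and b ≤ 5; it is enough to label the cells with 0 ≤ a ≤ 2 and 0 ≤ b ≤ 5.
Every move lowers a or b (never raises either), so fill the grid row by row in increasing a, and left to right within a row: each cell's successors are then already labelled.
      b=0  b=1  b=2  b=3  b=4  b=5
a=0:    L    W    W    W    L    W
a=1:    W    W    L    W    W    W
a=2:    W    L    W    W    W    L
Cells with no legal move (terminal, hence L): (0,0).
The remaining L cells, each justified by listing all of its moves:
(0,4): moves to (0,3)(W), (0,2)(W), (0,1)(W); every one is W ⇒ L
(1,2): moves to (0,2)(W), (1,1)(W), (1,0)(W), (0,1)(W); every one is W ⇒ L
(2,1): moves to (1,1)(W), (0,1)(W), (2,0)(W), (1,0)(W); every one is W ⇒ L
(2,5): moves to (1,5)(W), (0,5)(W), (2,4)(W), (2,3)(W), (2,2)(W), (1,4)(W); every one is W ⇒ L
Every other cell has at least one move into one of the L cells above, so it is W.
(2,0): the move to (0,0) reaches an L cell, so W
(2,5): one of the L cells justified above, so L

(2,0): W, (2,5): L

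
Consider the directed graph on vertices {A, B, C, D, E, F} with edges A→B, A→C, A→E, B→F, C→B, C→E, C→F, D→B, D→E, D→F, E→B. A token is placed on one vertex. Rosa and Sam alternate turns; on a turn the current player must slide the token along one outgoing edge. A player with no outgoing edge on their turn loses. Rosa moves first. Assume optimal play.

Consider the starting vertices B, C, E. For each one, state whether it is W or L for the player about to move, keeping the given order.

B: W, C: W, E: L

Work bottom-up. With no move the player to move loses. Otherwise the position is W if at least one move leads to an L position for the opponent, and L if every move leads to a W.
Every edge goes from a vertex to one that appears earlier in the order F, B, E, D, C, A, so processing vertices in that order labels each vertex after all of its successors.
F: no outgoing edge → L
B: →F(L), so W
E: →B(W) only, which is W, so L
D: →E(L), so W
C: →E(L), so W
A: →E(L), so W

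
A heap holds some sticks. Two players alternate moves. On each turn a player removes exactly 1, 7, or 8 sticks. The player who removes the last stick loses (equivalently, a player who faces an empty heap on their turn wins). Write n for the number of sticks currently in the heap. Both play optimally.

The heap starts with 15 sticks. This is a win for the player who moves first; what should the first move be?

Remove 8, leaving 7.

Use the standard recursion: the mover wins at a terminal position; elsewhere, the mover wins exactly when some move hands the opponent an L position.
n=0: no move; the opponent has just taken the last stick and therefore loses → W
n=1: only reaches 0(W), which is W → L
n=2: reaches L-position 1 → W
n=3: only reaches 2(W), which is W → L
n=4: reaches L-position 3 → W
n=5: only reaches 4(W), which is W → L
n=6: reaches L-position 5 → W
n=7: only reaches 6(W), 0(W), all W → L
n=8: reaches L-position 7 → W
n=9: reaches L-position 1 → W
n=10: reaches L-position 3 → W
n=11: reaches L-position 3 → W
n=12: reaches L-position 5 → W
n=13: reaches L-position 5 → W
n=14: reaches L-position 7 → W
n=15: reaches L-position 7 → W
From 15, the L positions reachable in one move are: 7.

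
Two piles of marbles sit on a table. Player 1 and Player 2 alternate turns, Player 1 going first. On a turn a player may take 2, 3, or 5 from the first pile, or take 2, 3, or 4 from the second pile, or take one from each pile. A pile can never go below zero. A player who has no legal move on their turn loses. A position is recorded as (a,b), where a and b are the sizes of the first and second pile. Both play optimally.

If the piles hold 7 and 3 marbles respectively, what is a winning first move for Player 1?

Move to (2,3).

Positions with no move are L. A position that does have a move is losing for the player to move precisely when every available move leads to a winning position for the opponent. Fill in the labels:
No move ever increases a pile, so every position that can arise here has a ≤ 7 and b ≤ 3; it is enough to label the cells with 0 ≤ a ≤ 7 and 0 ≤ b ≤ 3.
Every move lowers a or b (never raises either), so fill the grid row by row in increasing a, and left to right within a row: each cell's successors are then already labelled.
      b=0  b=1  b=2  b=3
a=0:    L    L    W    W
a=1:    L    W    W    W
a=2:    W    W    L    L
a=3:    W    W    L    W
a=4:    W    L    W    W
a=5:    W    W    W    W
a=6:    W    W    W    L
a=7:    L    W    W    W
Cells with no legal move (terminal, hence L): (0,0), (0,1), (1,0).
The remaining L cells, each justified by listing all of its moves:
(2,2): moves to (0,2)(W), (2,0)(W), (1,1)(W); every one is W ⇒ L
(2,3): moves to (0,3)(W), (2,1)(W), (2,0)(W), (1,2)(W); every one is W ⇒ L
(3,2): moves to (1,2)(W), (0,2)(W), (3,0)(W), (2,1)(W); every one is W ⇒ L
(4,1): moves to (2,1)(W), (1,1)(W), (3,0)(W); every one is W ⇒ L
(6,3): moves to (4,3)(W), (3,3)(W), (1,3)(W), (6,1)(W), (6,0)(W), (5,2)(W); every one is W ⇒ L
(7,0): moves to (5,0)(W), (4,0)(W), (2,0)(W); every one is W ⇒ L
Every other cell has at least one move into one of the L cells above, so it is W.
From (7,3), the L positions reachable in one move are: (2,3), (7,0). Any move reaching one of these is winning.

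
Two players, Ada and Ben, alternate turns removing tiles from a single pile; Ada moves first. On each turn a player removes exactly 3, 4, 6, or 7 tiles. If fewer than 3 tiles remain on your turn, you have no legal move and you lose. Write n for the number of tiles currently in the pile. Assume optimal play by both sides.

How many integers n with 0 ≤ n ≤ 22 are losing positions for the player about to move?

Compute win/loss labels from the base case upward. A position with no move is L. Any other position is W if it can reach an L in one move, else L.
n=0: no move → L
n=1: no move → L
n=2: no move → L
n=3: reaches L-position 0 → W
n=4: reaches L-position 1 → W
n=5: reaches L-position 2 → W
n=6: reaches L-position 2 → W
n=7: reaches L-position 1 → W
n=8: reaches L-position 2 → W
n=9: reaches L-position 2 → W
n=10: only reaches 7(W), 6(W), 4(W), 3(W), all W → L
n=11: only reaches 8(W), 7(W), 5(W), 4(W), all W → L
n=12: only reaches 9(W), 8(W), 6(W), 5(W), all W → L
n=13: reaches L-position 10 → W
n=14: reaches L-position 11 → W
n=15: reaches L-position 12 → W
n=16: reaches L-position 12 → W
n=17: reaches L-position 11 → W
n=18: reaches L-position 12 → W
n=19: reaches L-position 12 → W
n=20: only reaches 17(W), 16(W), 14(W), 13(W), all W → L
n=21: only reaches 18(W), 17(W), 15(W), 14(W), all W → L
n=22: only reaches 19(W), 18(W), 16(W), 15(W), all W → L
L entries with 0 ≤ n ≤ 22: n = 0, 1, 2, 10, 11, 12, 20, 21, 22; that makes 9.

9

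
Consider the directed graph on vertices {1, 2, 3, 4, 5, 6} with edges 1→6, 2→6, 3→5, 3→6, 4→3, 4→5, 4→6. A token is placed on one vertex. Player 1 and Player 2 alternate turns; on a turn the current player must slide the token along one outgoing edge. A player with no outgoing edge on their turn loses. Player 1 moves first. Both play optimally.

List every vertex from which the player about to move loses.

5, 6

Label each position W (a win for the player to move) or L (a loss). A position with no legal move is L; any other position is W exactly when some move reaches an L, and L when every move reaches a W.
Every edge goes from a vertex to one that appears earlier in the order 6, 5, 3, 4, 1, 2, so processing vertices in that order labels each vertex after all of its successors.
6: no outgoing edge → L
5: no outgoing edge → L
3: W (go to 5, an L position)
4: W (go to 5, an L position)
1: W (go to 6, an L position)
2: W (go to 6, an L position)
The losing starting vertices are exactly the entries labelled L in this table (2 of them).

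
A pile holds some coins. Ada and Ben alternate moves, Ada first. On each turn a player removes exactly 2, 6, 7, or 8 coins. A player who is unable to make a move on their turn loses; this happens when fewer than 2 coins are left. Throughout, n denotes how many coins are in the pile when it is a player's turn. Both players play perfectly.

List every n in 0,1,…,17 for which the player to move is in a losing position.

Compute win/loss labels from the base case upward. A position with no move is L. Any other position is W if it can reach an L in one move, else L.
n=0: no move → L
n=1: no move → L
n=2: reaches L-position 0 → W
n=3: reaches L-position 1 → W
n=4: only reaches 2(W), which is W → L
n=5: only reaches 3(W), which is W → L
n=6: reaches L-position 4 → W
n=7: reaches L-position 5 → W
n=8: reaches L-position 1 → W
n=9: reaches L-position 1 → W
n=10: reaches L-position 4 → W
n=11: reaches L-position 5 → W
n=12: reaches L-position 5 → W
n=13: reaches L-position 5 → W
n=14: only reaches 12(W), 8(W), 7(W), 6(W), all W → L
n=15: only reaches 13(W), 9(W), 8(W), 7(W), all W → L
n=16: reaches L-position 14 → W
n=17: reaches L-position 15 → W
The losing starting values of n are exactly the entries labelled L in this table (6 of them).

0, 1, 4, 5, 14, 15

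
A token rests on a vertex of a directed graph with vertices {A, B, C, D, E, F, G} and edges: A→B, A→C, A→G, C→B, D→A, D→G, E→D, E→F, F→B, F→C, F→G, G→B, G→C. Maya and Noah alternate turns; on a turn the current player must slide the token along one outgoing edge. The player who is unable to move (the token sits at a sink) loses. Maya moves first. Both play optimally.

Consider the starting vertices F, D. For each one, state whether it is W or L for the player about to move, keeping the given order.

Use the standard recursion: the mover loses at a terminal position; elsewhere, the mover wins exactly when some move hands the opponent an L position.
Every edge goes from a vertex to one that appears earlier in the order B, C, G, A, F, D, E, so processing vertices in that order labels each vertex after all of its successors.
B: no outgoing edge → L
C: W (go to B, an L position)
G: W (go to B, an L position)
A: W (go to B, an L position)
F: W (go to B, an L position)
D: L (options A(W), G(W) are all W)
E: W (go to D, an L position)

F: W, D: L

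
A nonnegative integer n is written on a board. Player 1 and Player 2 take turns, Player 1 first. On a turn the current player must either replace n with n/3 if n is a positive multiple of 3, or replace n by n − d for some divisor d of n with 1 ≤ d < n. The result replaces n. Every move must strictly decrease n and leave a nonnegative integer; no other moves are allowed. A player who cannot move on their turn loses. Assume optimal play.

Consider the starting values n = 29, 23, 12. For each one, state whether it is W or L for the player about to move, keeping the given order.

Work bottom-up. With no move the player to move loses. Otherwise the position is W if at least one move leads to an L position for the opponent, and L if every move leads to a W.
n=0: no move → L
n=1: no move → L
n=2: reaches L-position 1 → W
n=3: reaches L-position 1 → W
n=4: only reaches 2(W), 3(W), all W → L
n=5: reaches L-position 4 → W
n=6: reaches L-position 4 → W
n=7: only reaches 6(W), which is W → L
n=8: reaches L-position 4 → W
n=9: only reaches 3(W), 6(W), 8(W), all W → L
n=10: reaches L-position 9 → W
n=11: only reaches 10(W), which is W → L
n=12: reaches L-position 4 → W
n=13: only reaches 12(W), which is W → L
n=14: reaches L-position 7 → W
n=15: only reaches 5(W), 10(W), 12(W), 14(W), all W → L
n=16: reaches L-position 15 → W
n=17: only reaches 16(W), which is W → L
n=18: reaches L-position 9 → W
n=19: only reaches 18(W), which is W → L
n=20: reaches L-position 15 → W
n=21: reaches L-position 7 → W
n=22: reaches L-position 11 → W
n=23: only reaches 22(W), which is W → L
n=24: reaches L-position 23 → W
n=25: only reaches 20(W), 24(W), all W → L
n=26: reaches L-position 13 → W
n=27: reaches L-position 9 → W
n=28: only reaches 14(W), 21(W), 24(W), 26(W), 27(W), all W → L
n=29: reaches L-position 28 → W

29: W, 23: L, 12: W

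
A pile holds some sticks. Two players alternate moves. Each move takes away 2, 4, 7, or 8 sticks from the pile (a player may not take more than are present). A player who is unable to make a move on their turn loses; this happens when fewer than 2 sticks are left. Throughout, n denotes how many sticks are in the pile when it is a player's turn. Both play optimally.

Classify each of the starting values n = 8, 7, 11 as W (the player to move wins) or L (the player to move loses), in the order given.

8: W, 7: W, 11: L

Compute win/loss labels from the base case upward. A position with no move is L. Any other position is W if it can reach an L in one move, else L.
n=0: no move → L
n=1: no move → L
n=2: →0(L), so W
n=3: →1(L), so W
n=4: →0(L), so W
n=5: →1(L), so W
n=6: →4(W), 2(W) — all W, so L
n=7: →0(L), so W
n=8: →6(L), so W
n=9: →1(L), so W
n=10: →6(L), so W
n=11: →9(W), 7(W), 4(W), 3(W) — all W, so L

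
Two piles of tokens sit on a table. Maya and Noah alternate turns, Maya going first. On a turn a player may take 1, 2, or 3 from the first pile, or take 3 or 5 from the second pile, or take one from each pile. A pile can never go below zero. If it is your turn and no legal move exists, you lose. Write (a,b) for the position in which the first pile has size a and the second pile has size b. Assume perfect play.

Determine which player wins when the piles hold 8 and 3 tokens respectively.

Maya wins.

Classify positions by backward induction: terminal positions (no move available) are L. From any other position, the mover wins iff some move reaches an L.
No move ever increases a pile, so every position that can arise here has a ≤ 8 and b ≤ 3; it is enough to label the cells with 0 ≤ a ≤ 8 and 0 ≤ b ≤ 3.
Every move lowers a or b (never raises either), so fill the grid row by row in increasing a, and left to right within a row: each cell's successors are then already labelled.
      b=0  b=1  b=2  b=3
a=0:    L    L    L    W
a=1:    W    W    W    W
a=2:    W    W    W    L
a=3:    W    W    W    W
a=4:    L    L    L    W
a=5:    W    W    W    W
a=6:    W    W    W    L
a=7:    W    W    W    W
a=8:    L    L    L    W
Cells with no legal move (terminal, hence L): (0,0), (0,1), (0,2).
The remaining L cells, each justified by listing all of its moves:
(2,3): moves to (1,3)(W), (0,3)(W), (2,0)(W), (1,2)(W); every one is W ⇒ L
(4,0): moves to (3,0)(W), (2,0)(W), (1,0)(W); every one is W ⇒ L
(4,1): moves to (3,1)(W), (2,1)(W), (1,1)(W), (3,0)(W); every one is W ⇒ L
(4,2): moves to (3,2)(W), (2,2)(W), (1,2)(W), (3,1)(W); every one is W ⇒ L
(6,3): moves to (5,3)(W), (4,3)(W), (3,3)(W), (6,0)(W), (5,2)(W); every one is W ⇒ L
(8,0): moves to (7,0)(W), (6,0)(W), (5,0)(W); every one is W ⇒ L
(8,1): moves to (7,1)(W), (6,1)(W), (5,1)(W), (7,0)(W); every one is W ⇒ L
(8,2): moves to (7,2)(W), (6,2)(W), (5,2)(W), (7,1)(W); every one is W ⇒ L
Every other cell has at least one move into one of the L cells above, so it is W.
From (8,3) Maya can move to (6,3), reaching an L position.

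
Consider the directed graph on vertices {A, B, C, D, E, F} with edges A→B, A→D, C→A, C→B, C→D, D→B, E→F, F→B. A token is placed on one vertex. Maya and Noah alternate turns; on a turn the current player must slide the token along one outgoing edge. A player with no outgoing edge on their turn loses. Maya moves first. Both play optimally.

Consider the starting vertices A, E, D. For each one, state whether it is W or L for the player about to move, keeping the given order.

A: W, E: L, D: W

Work bottom-up. With no move the player to move loses. Otherwise the position is W if at least one move leads to an L position for the opponent, and L if every move leads to a W.
Every edge goes from a vertex to one that appears earlier in the order B, D, F, A, C, E, so processing vertices in that order labels each vertex after all of its successors.
B: no outgoing edge → L
D: can move to B, which is L ⇒ W
F: can move to B, which is L ⇒ W
A: can move to B, which is L ⇒ W
C: can move to B, which is L ⇒ W
E: the only move is to F(W), a W ⇒ L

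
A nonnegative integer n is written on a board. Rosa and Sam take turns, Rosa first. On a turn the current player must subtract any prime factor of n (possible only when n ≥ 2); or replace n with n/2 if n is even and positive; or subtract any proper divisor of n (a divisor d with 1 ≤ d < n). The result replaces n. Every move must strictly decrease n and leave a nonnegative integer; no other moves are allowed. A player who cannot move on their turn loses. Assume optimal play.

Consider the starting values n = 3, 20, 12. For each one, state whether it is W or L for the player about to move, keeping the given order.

3: W, 20: L, 12: W

Use the standard recursion: the mover loses at a terminal position; elsewhere, the mover wins exactly when some move hands the opponent an L position.
n=0: no move → L
n=1: no move → L
n=2: W (go to 0, an L position)
n=3: W (go to 0, an L position)
n=4: L (options 2(W), 3(W) are all W)
n=5: W (go to 0, an L position)
n=6: W (go to 4, an L position)
n=7: W (go to 0, an L position)
n=8: W (go to 4, an L position)
n=9: L (options 6(W), 8(W) are all W)
n=10: W (go to 9, an L position)
n=11: W (go to 0, an L position)
n=12: W (go to 9, an L position)
n=13: W (go to 0, an L position)
n=14: L (options 7(W), 12(W), 13(W) are all W)
n=15: W (go to 14, an L position)
n=16: W (go to 14, an L position)
n=17: W (go to 0, an L position)
n=18: W (go to 9, an L position)
n=19: W (go to 0, an L position)
n=20: L (options 10(W), 15(W), 16(W), 18(W), 19(W) are all W)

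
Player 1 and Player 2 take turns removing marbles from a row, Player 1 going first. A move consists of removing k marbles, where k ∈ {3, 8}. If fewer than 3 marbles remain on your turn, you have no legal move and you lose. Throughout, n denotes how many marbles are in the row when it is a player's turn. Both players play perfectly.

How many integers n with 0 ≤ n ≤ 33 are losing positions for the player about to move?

Classify positions by backward induction: terminal positions (no move available) are L. From any other position, the mover wins iff some move reaches an L.
n=0: no move → L
n=1: no move → L
n=2: no move → L
n=3: can move to 0, which is L ⇒ W
n=4: can move to 1, which is L ⇒ W
n=5: can move to 2, which is L ⇒ W
n=6: the only move is to 3(W), a W ⇒ L
n=7: the only move is to 4(W), a W ⇒ L
n=8: can move to 0, which is L ⇒ W
n=9: can move to 6, which is L ⇒ W
n=10: can move to 7, which is L ⇒ W
n=11: moves to 8(W), 3(W); every one is W ⇒ L
n=12: moves to 9(W), 4(W); every one is W ⇒ L
n=13: moves to 10(W), 5(W); every one is W ⇒ L
n=14: can move to 11, which is L ⇒ W
n=15: can move to 12, which is L ⇒ W
n=16: can move to 13, which is L ⇒ W
n=17: moves to 14(W), 9(W); every one is W ⇒ L
n=18: moves to 15(W), 10(W); every one is W ⇒ L
n=19: can move to 11, which is L ⇒ W
n=20: can move to 17, which is L ⇒ W
n=21: can move to 18, which is L ⇒ W
n=22: moves to 19(W), 14(W); every one is W ⇒ L
n=23: moves to 20(W), 15(W); every one is W ⇒ L
n=24: moves to 21(W), 16(W); every one is W ⇒ L
n=25: can move to 22, which is L ⇒ W
n=26: can move to 23, which is L ⇒ W
n=27: can move to 24, which is L ⇒ W
n=28: moves to 25(W), 20(W); every one is W ⇒ L
n=29: moves to 26(W), 21(W); every one is W ⇒ L
n=30: can move to 22, which is L ⇒ W
n=31: can move to 28, which is L ⇒ W
n=32: can move to 29, which is L ⇒ W
n=33: moves to 30(W), 25(W); every one is W ⇒ L
L entries with 0 ≤ n ≤ 33: n = 0, 1, 2, 6, 7, 11, 12, 13, 17, 18, 22, 23, 24, 28, 29, 33; that makes 16.

16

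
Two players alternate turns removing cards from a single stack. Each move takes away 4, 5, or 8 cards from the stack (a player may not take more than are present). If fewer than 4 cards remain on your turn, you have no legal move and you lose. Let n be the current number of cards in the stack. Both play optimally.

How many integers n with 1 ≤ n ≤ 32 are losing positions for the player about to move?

Compute win/loss labels from the base case upward. A position with no move is L. Any other position is W if it can reach an L in one move, else L.
n=0: no move → L
n=1: no move → L
n=2: no move → L
n=3: no move → L
n=4: reaches L-position 0 → W
n=5: reaches L-position 1 → W
n=6: reaches L-position 2 → W
n=7: reaches L-position 3 → W
n=8: reaches L-position 3 → W
n=9: reaches L-position 1 → W
n=10: reaches L-position 2 → W
n=11: reaches L-position 3 → W
n=12: only reaches 8(W), 7(W), 4(W), all W → L
n=13: only reaches 9(W), 8(W), 5(W), all W → L
n=14: only reaches 10(W), 9(W), 6(W), all W → L
n=15: only reaches 11(W), 10(W), 7(W), all W → L
n=16: reaches L-position 12 → W
n=17: reaches L-position 13 → W
n=18: reaches L-position 14 → W
n=19: reaches L-position 15 → W
n=20: reaches L-position 15 → W
n=21: reaches L-position 13 → W
n=22: reaches L-position 14 → W
n=23: reaches L-position 15 → W
n=24: only reaches 20(W), 19(W), 16(W), all W → L
n=25: only reaches 21(W), 20(W), 17(W), all W → L
n=26: only reaches 22(W), 21(W), 18(W), all W → L
n=27: only reaches 23(W), 22(W), 19(W), all W → L
n=28: reaches L-position 24 → W
n=29: reaches L-position 25 → W
n=30: reaches L-position 26 → W
n=31: reaches L-position 27 → W
n=32: reaches L-position 27 → W
L entries with 1 ≤ n ≤ 32 (n=0 is outside the asked range and is not counted): n = 1, 2, 3, 12, 13, 14, 15, 24, 25, 26, 27; that makes 11.

11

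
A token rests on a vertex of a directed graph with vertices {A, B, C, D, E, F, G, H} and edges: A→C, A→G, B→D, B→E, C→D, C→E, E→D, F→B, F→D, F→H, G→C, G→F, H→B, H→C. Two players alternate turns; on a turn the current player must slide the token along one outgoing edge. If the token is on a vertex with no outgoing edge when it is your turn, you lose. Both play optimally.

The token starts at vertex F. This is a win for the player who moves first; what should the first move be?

Use the standard recursion: the mover loses at a terminal position; elsewhere, the mover wins exactly when some move hands the opponent an L position.
Every edge goes from a vertex to one that appears earlier in the order D, E, C, B, H, F, G, A, so processing vertices in that order labels each vertex after all of its successors.
D: no outgoing edge → L
E: reaches L-position D → W
C: reaches L-position D → W
B: reaches L-position D → W
H: only reaches B(W), C(W), all W → L
F: reaches L-position H → W
G: only reaches F(W), C(W), all W → L
A: reaches L-position G → W
From F, the L positions reachable in one move are: H, D. Any move reaching one of these is winning.

Move to H.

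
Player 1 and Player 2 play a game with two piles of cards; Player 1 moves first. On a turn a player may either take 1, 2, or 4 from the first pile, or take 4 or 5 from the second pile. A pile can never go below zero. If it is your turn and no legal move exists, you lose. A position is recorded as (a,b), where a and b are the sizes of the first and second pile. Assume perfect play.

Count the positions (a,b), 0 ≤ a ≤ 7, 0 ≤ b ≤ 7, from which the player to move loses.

Build the W/L table. Terminal = L. A non-terminal position is W if it has a move to some L; otherwise it is L.
Every move lowers a or b (never raises either), so fill the grid row by row in increasing a, and left to right within a row: each cell's successors are then already labelled.
      b=0  b=1  b=2  b=3  b=4  b=5  b=6  b=7
a=0:    L    L    L    L    W    W    W    W
a=1:    W    W    W    W    L    L    L    L
a=2:    W    W    W    W    W    W    W    W
a=3:    L    L    L    L    W    W    W    W
a=4:    W    W    W    W    L    L    L    L
a=5:    W    W    W    W    W    W    W    W
a=6:    L    L    L    L    W    W    W    W
a=7:    W    W    W    W    L    L    L    L
Cells with no legal move (terminal, hence L): (0,0), (0,1), (0,2), (0,3).
The remaining L cells, each justified by listing all of its moves:
(1,4): →(0,4)(W), (1,0)(W) — all W, so L
(1,5): →(0,5)(W), (1,1)(W), (1,0)(W) — all W, so L
(1,6): →(0,6)(W), (1,2)(W), (1,1)(W) — all W, so L
(1,7): →(0,7)(W), (1,3)(W), (1,2)(W) — all W, so L
(3,0): →(2,0)(W), (1,0)(W) — all W, so L
(3,1): →(2,1)(W), (1,1)(W) — all W, so L
(3,2): →(2,2)(W), (1,2)(W) — all W, so L
(3,3): →(2,3)(W), (1,3)(W) — all W, so L
(4,4): →(3,4)(W), (2,4)(W), (0,4)(W), (4,0)(W) — all W, so L
(4,5): →(3,5)(W), (2,5)(W), (0,5)(W), (4,1)(W), (4,0)(W) — all W, so L
(4,6): →(3,6)(W), (2,6)(W), (0,6)(W), (4,2)(W), (4,1)(W) — all W, so L
(4,7): →(3,7)(W), (2,7)(W), (0,7)(W), (4,3)(W), (4,2)(W) — all W, so L
(6,0): →(5,0)(W), (4,0)(W), (2,0)(W) — all W, so L
(6,1): →(5,1)(W), (4,1)(W), (2,1)(W) — all W, so L
(6,2): →(5,2)(W), (4,2)(W), (2,2)(W) — all W, so L
(6,3): →(5,3)(W), (4,3)(W), (2,3)(W) — all W, so L
(7,4): →(6,4)(W), (5,4)(W), (3,4)(W), (7,0)(W) — all W, so L
(7,5): →(6,5)(W), (5,5)(W), (3,5)(W), (7,1)(W), (7,0)(W) — all W, so L
(7,6): →(6,6)(W), (5,6)(W), (3,6)(W), (7,2)(W), (7,1)(W) — all W, so L
(7,7): →(6,7)(W), (5,7)(W), (3,7)(W), (7,3)(W), (7,2)(W) — all W, so L
Every other cell has at least one move into one of the L cells above, so it is W.
L cells per row: a=0: 4, a=1: 4, a=2: 0, a=3: 4, a=4: 4, a=5: 0, a=6: 4, a=7: 4; total 24.

24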